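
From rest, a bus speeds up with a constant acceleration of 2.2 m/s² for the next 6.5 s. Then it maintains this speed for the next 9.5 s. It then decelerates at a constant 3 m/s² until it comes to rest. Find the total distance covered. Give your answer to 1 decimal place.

Phase 1 (accelerating): v₀ = 0 m/s, a = 2.2 m/s².
v = v₀ + at = 0 + (2.2)(6.5) = 14.3 m/s
Δx = v₀t + ½at² = 0·6.5 + 0.5·2.2·6.5² = 46.5 m

Phase 2 (constant speed): v₀ = 14.3 m/s, a = 0 m/s².
v = v₀ + at = 14.3 + (0)(9.5) = 14.3 m/s
Δx = v₀t + ½at² = 14.3·9.5 + 0.5·0·9.5² = 136 m

Phase 3 (decelerating): v₀ = 14.3 m/s, a = -3 m/s².
v = v₀ + at → t = (0 − 14.3) / -3 = 4.77 s
v² = v₀² + 2aΔx → Δx = (0² − 14.3²)/(2·-3) = 34.1 m
Total distance = 46.5 + 136 + 34.1 = 216 m

216.4 m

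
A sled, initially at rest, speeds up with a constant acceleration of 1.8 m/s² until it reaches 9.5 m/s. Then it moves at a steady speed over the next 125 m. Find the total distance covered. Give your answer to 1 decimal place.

150.1 m

Phase 1 (accelerating): v₀ = 0 m/s, a = 1.8 m/s².
v = v₀ + at → t = (9.5 − 0) / 1.8 = 5.28 s
v² = v₀² + 2aΔx → Δx = (9.5² − 0²)/(2·1.8) = 25.1 m

Phase 2 (constant speed): v₀ = 9.50 m/s, a = 0 m/s².
Constant speed: t = d/v = 125/9.50 = 13.2 s
Total distance = 25.1 + 125 = 150 m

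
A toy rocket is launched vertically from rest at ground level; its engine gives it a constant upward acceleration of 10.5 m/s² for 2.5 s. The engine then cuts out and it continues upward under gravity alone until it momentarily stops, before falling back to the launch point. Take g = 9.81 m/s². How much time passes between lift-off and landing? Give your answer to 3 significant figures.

Phase 1 (powered ascent): v₀ = 0 m/s, a = 10.5 m/s².
v = v₀ + at = 0 + (10.5)(2.5) = 26.2 m/s
Δx = v₀t + ½at² = 0·2.5 + 0.5·10.5·2.5² = 32.8 m

Phase 2 (coasting upward): v₀ = 26.2 m/s, a = -9.81 m/s².
v = v₀ + at → t = (0 − 26.2) / -9.81 = 2.68 s
v² = v₀² + 2aΔx → Δx = (0² − 26.2²)/(2·-9.81) = 35.1 m

Phase 3 (free fall): v₀ = 0 m/s, a = -9.81 m/s².
Falls 67.9 m from rest: t = √(2·67.9/9.81) = 3.72 s; v = g·t = 36.5 m/s.
Total time = 2.50 + 2.68 + 3.72 = 8.90 s

8.90 s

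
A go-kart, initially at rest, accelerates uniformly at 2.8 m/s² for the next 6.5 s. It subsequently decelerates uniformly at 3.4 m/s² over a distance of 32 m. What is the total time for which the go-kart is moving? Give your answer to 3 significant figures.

Phase 1 (accelerating): v₀ = 0 m/s, a = 2.8 m/s².
v = v₀ + at = 0 + (2.8)(6.5) = 18.2 m/s
Δx = v₀t + ½at² = 0·6.5 + 0.5·2.8·6.5² = 59.1 m

Phase 2 (decelerating): v₀ = 18.2 m/s, a = -3.4 m/s².
v² = v₀² + 2aΔx = 18.2² + 2·-3.4·32 = 114 → v = 10.7 m/s
t = (v − v₀)/a = (10.7 − 18.2)/-3.4 = 2.22 s
Total time = 6.50 + 2.22 = 8.72 s

8.72 s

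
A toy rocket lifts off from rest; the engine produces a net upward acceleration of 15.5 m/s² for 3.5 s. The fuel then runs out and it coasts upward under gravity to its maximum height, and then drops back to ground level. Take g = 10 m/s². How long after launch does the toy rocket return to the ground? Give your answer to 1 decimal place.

Phase 1 (powered ascent): v₀ = 0 m/s, a = 15.5 m/s².
v = v₀ + at = 0 + (15.5)(3.5) = 54.2 m/s
Δx = v₀t + ½at² = 0·3.5 + 0.5·15.5·3.5² = 94.9 m

Phase 2 (coasting upward): v₀ = 54.2 m/s, a = -10 m/s².
v = v₀ + at → t = (0 − 54.2) / -10 = 5.42 s
v² = v₀² + 2aΔx → Δx = (0² − 54.2²)/(2·-10) = 147 m

Phase 3 (free fall): v₀ = 0 m/s, a = -10 m/s².
Falls 242 m from rest: t = √(2·242/10) = 6.96 s; v = g·t = 69.6 m/s.
Total time = 3.50 + 5.42 + 6.96 = 15.9 s

15.9 s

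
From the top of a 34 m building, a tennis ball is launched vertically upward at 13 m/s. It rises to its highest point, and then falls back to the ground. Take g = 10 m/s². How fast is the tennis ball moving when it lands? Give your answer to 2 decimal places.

29.14 m/s

Phase 1 (rising): v₀ = 13.0 m/s, a = -10 m/s².
v = v₀ + at → t = (0 − 13.0) / -10 = 1.30 s
v² = v₀² + 2aΔx → Δx = (0² − 13.0²)/(2·-10) = 8.45 m

Phase 2 (falling): v₀ = 0 m/s, a = -10 m/s².
Falls 42.5 m from rest: t = √(2·42.5/10) = 2.91 s; v = g·t = 29.1 m/s.
Final speed = 29.1 m/s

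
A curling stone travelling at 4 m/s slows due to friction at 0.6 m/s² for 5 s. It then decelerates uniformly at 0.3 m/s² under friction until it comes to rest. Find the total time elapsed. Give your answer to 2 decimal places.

Phase 1 (decelerating): v₀ = 4.00 m/s, a = -0.6 m/s².
v = v₀ + at = 4.00 + (-0.6)(5) = 1.00 m/s
Δx = v₀t + ½at² = 4.00·5 + 0.5·-0.6·5² = 12.5 m

Phase 2 (decelerating): v₀ = 1.00 m/s, a = -0.3 m/s².
v = v₀ + at → t = (0 − 1.00) / -0.3 = 3.33 s
v² = v₀² + 2aΔx → Δx = (0² − 1.00²)/(2·-0.3) = 1.67 m
Total time = 5.00 + 3.33 = 8.33 s

8.33 s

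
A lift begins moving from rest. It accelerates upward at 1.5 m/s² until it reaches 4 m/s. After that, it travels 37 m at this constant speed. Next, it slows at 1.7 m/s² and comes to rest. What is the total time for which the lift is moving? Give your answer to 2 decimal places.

14.27 s

Phase 1 (accelerating): v₀ = 0 m/s, a = 1.5 m/s².
v = v₀ + at → t = (4 − 0) / 1.5 = 2.67 s
v² = v₀² + 2aΔx → Δx = (4² − 0²)/(2·1.5) = 5.33 m

Phase 2 (constant speed): v₀ = 4.00 m/s, a = 0 m/s².
Constant speed: t = d/v = 37/4.00 = 9.25 s

Phase 3 (decelerating): v₀ = 4.00 m/s, a = -1.7 m/s².
v = v₀ + at → t = (0 − 4.00) / -1.7 = 2.35 s
v² = v₀² + 2aΔx → Δx = (0² − 4.00²)/(2·-1.7) = 4.71 m
Total time = 2.67 + 9.25 + 2.35 = 14.3 s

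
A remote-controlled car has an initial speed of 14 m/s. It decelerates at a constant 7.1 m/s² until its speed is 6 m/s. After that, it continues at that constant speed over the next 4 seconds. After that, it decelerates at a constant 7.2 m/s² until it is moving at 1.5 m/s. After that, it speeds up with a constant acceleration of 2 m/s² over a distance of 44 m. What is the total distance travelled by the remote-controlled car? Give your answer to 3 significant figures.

Phase 1 (decelerating): v₀ = 14.0 m/s, a = -7.1 m/s².
v = v₀ + at → t = (6 − 14.0) / -7.1 = 1.13 s
v² = v₀² + 2aΔx → Δx = (6² − 14.0²)/(2·-7.1) = 11.3 m

Phase 2 (constant speed): v₀ = 6.00 m/s, a = 0 m/s².
v = v₀ + at = 6.00 + (0)(4) = 6.00 m/s
Δx = v₀t + ½at² = 6.00·4 + 0.5·0·4² = 24.0 m

Phase 3 (decelerating): v₀ = 6.00 m/s, a = -7.2 m/s².
v = v₀ + at → t = (1.5 − 6.00) / -7.2 = 0.625 s
v² = v₀² + 2aΔx → Δx = (1.5² − 6.00²)/(2·-7.2) = 2.34 m

Phase 4 (accelerating): v₀ = 1.50 m/s, a = 2 m/s².
v² = v₀² + 2aΔx = 1.50² + 2·2·44 = 178 → v = 13.4 m/s
t = (v − v₀)/a = (13.4 − 1.50)/2 = 5.93 s
Total distance = 11.3 + 24.0 + 2.34 + 44.0 = 81.6 m

81.6 m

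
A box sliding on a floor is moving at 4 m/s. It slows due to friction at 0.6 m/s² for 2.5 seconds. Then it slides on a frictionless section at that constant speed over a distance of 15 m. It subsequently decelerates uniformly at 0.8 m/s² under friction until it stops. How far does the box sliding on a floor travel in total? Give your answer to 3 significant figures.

27.0 m

Phase 1 (decelerating): v₀ = 4.00 m/s, a = -0.6 m/s².
v = v₀ + at = 4.00 + (-0.6)(2.5) = 2.50 m/s
Δx = v₀t + ½at² = 4.00·2.5 + 0.5·-0.6·2.5² = 8.12 m

Phase 2 (constant speed): v₀ = 2.50 m/s, a = 0 m/s².
Constant speed: t = d/v = 15/2.50 = 6.00 s

Phase 3 (decelerating): v₀ = 2.50 m/s, a = -0.8 m/s².
v = v₀ + at → t = (0 − 2.50) / -0.8 = 3.12 s
v² = v₀² + 2aΔx → Δx = (0² − 2.50²)/(2·-0.8) = 3.91 m
Total distance = 8.12 + 15.0 + 3.91 = 27.0 m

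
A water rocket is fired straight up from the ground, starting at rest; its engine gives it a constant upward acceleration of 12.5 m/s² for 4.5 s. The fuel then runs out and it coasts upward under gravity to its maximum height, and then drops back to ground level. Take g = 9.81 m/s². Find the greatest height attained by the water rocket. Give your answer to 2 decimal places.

Phase 1 (powered ascent): v₀ = 0 m/s, a = 12.5 m/s².
v = v₀ + at = 0 + (12.5)(4.5) = 56.2 m/s
Δx = v₀t + ½at² = 0·4.5 + 0.5·12.5·4.5² = 127 m

Phase 2 (coasting upward): v₀ = 56.2 m/s, a = -9.81 m/s².
v = v₀ + at → t = (0 − 56.2) / -9.81 = 5.73 s
v² = v₀² + 2aΔx → Δx = (0² − 56.2²)/(2·-9.81) = 161 m
Maximum height = 127 + 161 = 288 m

287.83 m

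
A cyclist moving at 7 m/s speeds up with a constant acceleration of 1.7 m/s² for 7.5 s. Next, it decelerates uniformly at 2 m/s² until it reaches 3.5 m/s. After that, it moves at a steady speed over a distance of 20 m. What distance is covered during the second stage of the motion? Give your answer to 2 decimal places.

94.45 m

Phase 1 (accelerating): v₀ = 7.00 m/s, a = 1.7 m/s².
v = v₀ + at = 7.00 + (1.7)(7.5) = 19.8 m/s
Δx = v₀t + ½at² = 7.00·7.5 + 0.5·1.7·7.5² = 100 m

Phase 2 (decelerating): v₀ = 19.8 m/s, a = -2 m/s².
v = v₀ + at → t = (3.5 − 19.8) / -2 = 8.12 s
v² = v₀² + 2aΔx → Δx = (3.5² − 19.8²)/(2·-2) = 94.5 m
Distance in phase 2 = 94.5 m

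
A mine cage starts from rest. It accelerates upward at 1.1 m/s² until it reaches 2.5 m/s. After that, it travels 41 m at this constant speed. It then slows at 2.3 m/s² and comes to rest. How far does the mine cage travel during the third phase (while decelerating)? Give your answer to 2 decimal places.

1.36 m

Phase 1 (accelerating): v₀ = 0 m/s, a = 1.1 m/s².
v = v₀ + at → t = (2.5 − 0) / 1.1 = 2.27 s
v² = v₀² + 2aΔx → Δx = (2.5² − 0²)/(2·1.1) = 2.84 m

Phase 2 (constant speed): v₀ = 2.50 m/s, a = 0 m/s².
Constant speed: t = d/v = 41/2.50 = 16.4 s

Phase 3 (decelerating): v₀ = 2.50 m/s, a = -2.3 m/s².
v = v₀ + at → t = (0 − 2.50) / -2.3 = 1.09 s
v² = v₀² + 2aΔx → Δx = (0² − 2.50²)/(2·-2.3) = 1.36 m
Distance in phase 3 = 1.36 m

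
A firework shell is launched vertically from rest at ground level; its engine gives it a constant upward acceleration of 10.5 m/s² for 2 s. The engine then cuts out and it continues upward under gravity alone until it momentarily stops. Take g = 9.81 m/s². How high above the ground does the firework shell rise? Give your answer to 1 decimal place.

Phase 1 (powered ascent): v₀ = 0 m/s, a = 10.5 m/s².
v = v₀ + at = 0 + (10.5)(2) = 21.0 m/s
Δx = v₀t + ½at² = 0·2 + 0.5·10.5·2² = 21.0 m

Phase 2 (coasting upward): v₀ = 21.0 m/s, a = -9.81 m/s².
v = v₀ + at → t = (0 − 21.0) / -9.81 = 2.14 s
v² = v₀² + 2aΔx → Δx = (0² − 21.0²)/(2·-9.81) = 22.5 m
Maximum height = 21.0 + 22.5 = 43.5 m

43.5 m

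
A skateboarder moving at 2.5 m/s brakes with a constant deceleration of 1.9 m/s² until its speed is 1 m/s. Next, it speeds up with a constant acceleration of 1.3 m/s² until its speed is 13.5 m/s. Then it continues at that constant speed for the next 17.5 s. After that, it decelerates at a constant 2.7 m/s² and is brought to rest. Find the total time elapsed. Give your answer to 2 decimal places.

32.90 s

Phase 1 (decelerating): v₀ = 2.50 m/s, a = -1.9 m/s².
v = v₀ + at → t = (1 − 2.50) / -1.9 = 0.789 s
v² = v₀² + 2aΔx → Δx = (1² − 2.50²)/(2·-1.9) = 1.38 m

Phase 2 (accelerating): v₀ = 1.00 m/s, a = 1.3 m/s².
v = v₀ + at → t = (13.5 − 1.00) / 1.3 = 9.62 s
v² = v₀² + 2aΔx → Δx = (13.5² − 1.00²)/(2·1.3) = 69.7 m

Phase 3 (constant speed): v₀ = 13.5 m/s, a = 0 m/s².
v = v₀ + at = 13.5 + (0)(17.5) = 13.5 m/s
Δx = v₀t + ½at² = 13.5·17.5 + 0.5·0·17.5² = 236 m

Phase 4 (decelerating): v₀ = 13.5 m/s, a = -2.7 m/s².
v = v₀ + at → t = (0 − 13.5) / -2.7 = 5.00 s
v² = v₀² + 2aΔx → Δx = (0² − 13.5²)/(2·-2.7) = 33.8 m
Total time = 0.789 + 9.62 + 17.5 + 5.00 = 32.9 s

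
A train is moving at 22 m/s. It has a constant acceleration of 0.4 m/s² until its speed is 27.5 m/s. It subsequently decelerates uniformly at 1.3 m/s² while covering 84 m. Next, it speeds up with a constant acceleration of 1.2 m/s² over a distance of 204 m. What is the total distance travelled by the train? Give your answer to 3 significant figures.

628 m

Phase 1 (accelerating): v₀ = 22.0 m/s, a = 0.4 m/s².
v = v₀ + at → t = (27.5 − 22.0) / 0.4 = 13.8 s
v² = v₀² + 2aΔx → Δx = (27.5² − 22.0²)/(2·0.4) = 340 m

Phase 2 (decelerating): v₀ = 27.5 m/s, a = -1.3 m/s².
v² = v₀² + 2aΔx = 27.5² + 2·-1.3·84 = 538 → v = 23.2 m/s
t = (v − v₀)/a = (23.2 − 27.5)/-1.3 = 3.31 s

Phase 3 (accelerating): v₀ = 23.2 m/s, a = 1.2 m/s².
v² = v₀² + 2aΔx = 23.2² + 2·1.2·204 = 1030 → v = 32.1 m/s
t = (v − v₀)/a = (32.1 − 23.2)/1.2 = 7.39 s
Total distance = 340 + 84.0 + 204 = 628 m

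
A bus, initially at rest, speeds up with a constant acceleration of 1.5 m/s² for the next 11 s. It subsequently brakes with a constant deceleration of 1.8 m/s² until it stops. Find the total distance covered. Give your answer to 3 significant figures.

166 m

Phase 1 (accelerating): v₀ = 0 m/s, a = 1.5 m/s².
v = v₀ + at = 0 + (1.5)(11) = 16.5 m/s
Δx = v₀t + ½at² = 0·11 + 0.5·1.5·11² = 90.8 m

Phase 2 (decelerating): v₀ = 16.5 m/s, a = -1.8 m/s².
v = v₀ + at → t = (0 − 16.5) / -1.8 = 9.17 s
v² = v₀² + 2aΔx → Δx = (0² − 16.5²)/(2·-1.8) = 75.6 m
Total distance = 90.8 + 75.6 = 166 m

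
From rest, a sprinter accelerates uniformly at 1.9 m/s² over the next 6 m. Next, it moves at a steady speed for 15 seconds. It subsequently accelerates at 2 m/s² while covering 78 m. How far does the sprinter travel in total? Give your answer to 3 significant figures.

156 m

Phase 1 (accelerating): v₀ = 0 m/s, a = 1.9 m/s².
v² = v₀² + 2aΔx = 0² + 2·1.9·6 = 22.8 → v = 4.77 m/s
t = (v − v₀)/a = (4.77 − 0)/1.9 = 2.51 s

Phase 2 (constant speed): v₀ = 4.77 m/s, a = 0 m/s².
v = v₀ + at = 4.77 + (0)(15) = 4.77 m/s
Δx = v₀t + ½at² = 4.77·15 + 0.5·0·15² = 71.6 m

Phase 3 (accelerating): v₀ = 4.77 m/s, a = 2 m/s².
v² = v₀² + 2aΔx = 4.77² + 2·2·78 = 335 → v = 18.3 m/s
t = (v − v₀)/a = (18.3 − 4.77)/2 = 6.76 s
Total distance = 6.00 + 71.6 + 78.0 = 156 m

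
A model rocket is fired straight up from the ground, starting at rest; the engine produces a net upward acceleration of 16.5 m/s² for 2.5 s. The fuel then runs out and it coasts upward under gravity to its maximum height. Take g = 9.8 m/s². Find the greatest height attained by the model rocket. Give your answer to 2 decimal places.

Phase 1 (powered ascent): v₀ = 0 m/s, a = 16.5 m/s².
v = v₀ + at = 0 + (16.5)(2.5) = 41.2 m/s
Δx = v₀t + ½at² = 0·2.5 + 0.5·16.5·2.5² = 51.6 m

Phase 2 (coasting upward): v₀ = 41.2 m/s, a = -9.8 m/s².
v = v₀ + at → t = (0 − 41.2) / -9.8 = 4.21 s
v² = v₀² + 2aΔx → Δx = (0² − 41.2²)/(2·-9.8) = 86.8 m
Maximum height = 51.6 + 86.8 = 138 m

138.38 m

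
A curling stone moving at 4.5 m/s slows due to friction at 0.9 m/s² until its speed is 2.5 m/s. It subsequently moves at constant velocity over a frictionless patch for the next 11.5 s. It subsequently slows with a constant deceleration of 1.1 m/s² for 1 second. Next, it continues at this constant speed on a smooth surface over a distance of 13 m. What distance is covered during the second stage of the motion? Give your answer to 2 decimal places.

28.75 m

Phase 1 (decelerating): v₀ = 4.50 m/s, a = -0.9 m/s².
v = v₀ + at → t = (2.5 − 4.50) / -0.9 = 2.22 s
v² = v₀² + 2aΔx → Δx = (2.5² − 4.50²)/(2·-0.9) = 7.78 m

Phase 2 (constant speed): v₀ = 2.50 m/s, a = 0 m/s².
v = v₀ + at = 2.50 + (0)(11.5) = 2.50 m/s
Δx = v₀t + ½at² = 2.50·11.5 + 0.5·0·11.5² = 28.8 m
Distance in phase 2 = 28.8 m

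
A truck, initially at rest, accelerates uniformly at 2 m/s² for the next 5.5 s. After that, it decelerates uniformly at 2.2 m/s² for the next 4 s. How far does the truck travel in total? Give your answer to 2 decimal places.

Phase 1 (accelerating): v₀ = 0 m/s, a = 2 m/s².
v = v₀ + at = 0 + (2)(5.5) = 11.0 m/s
Δx = v₀t + ½at² = 0·5.5 + 0.5·2·5.5² = 30.2 m

Phase 2 (decelerating): v₀ = 11.0 m/s, a = -2.2 m/s².
v = v₀ + at = 11.0 + (-2.2)(4) = 2.20 m/s
Δx = v₀t + ½at² = 11.0·4 + 0.5·-2.2·4² = 26.4 m
Total distance = 30.2 + 26.4 = 56.6 m

56.65 m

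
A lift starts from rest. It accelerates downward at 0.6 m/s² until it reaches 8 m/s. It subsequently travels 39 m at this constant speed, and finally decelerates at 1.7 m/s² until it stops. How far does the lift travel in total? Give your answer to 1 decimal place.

Phase 1 (accelerating): v₀ = 0 m/s, a = 0.6 m/s².
v = v₀ + at → t = (8 − 0) / 0.6 = 13.3 s
v² = v₀² + 2aΔx → Δx = (8² − 0²)/(2·0.6) = 53.3 m

Phase 2 (constant speed): v₀ = 8.00 m/s, a = 0 m/s².
Constant speed: t = d/v = 39/8.00 = 4.88 s

Phase 3 (decelerating): v₀ = 8.00 m/s, a = -1.7 m/s².
v = v₀ + at → t = (0 − 8.00) / -1.7 = 4.71 s
v² = v₀² + 2aΔx → Δx = (0² − 8.00²)/(2·-1.7) = 18.8 m
Total distance = 53.3 + 39.0 + 18.8 = 111 m

111.2 m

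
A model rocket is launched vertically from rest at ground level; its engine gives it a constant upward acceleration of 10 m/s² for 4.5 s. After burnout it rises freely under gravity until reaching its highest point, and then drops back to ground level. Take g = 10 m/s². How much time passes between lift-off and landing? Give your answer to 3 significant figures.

Phase 1 (powered ascent): v₀ = 0 m/s, a = 10 m/s².
v = v₀ + at = 0 + (10)(4.5) = 45.0 m/s
Δx = v₀t + ½at² = 0·4.5 + 0.5·10·4.5² = 101 m

Phase 2 (coasting upward): v₀ = 45.0 m/s, a = -10 m/s².
v = v₀ + at → t = (0 − 45.0) / -10 = 4.50 s
v² = v₀² + 2aΔx → Δx = (0² − 45.0²)/(2·-10) = 101 m

Phase 3 (free fall): v₀ = 0 m/s, a = -10 m/s².
Falls 202 m from rest: t = √(2·202/10) = 6.36 s; v = g·t = 63.6 m/s.
Total time = 4.50 + 4.50 + 6.36 = 15.4 s

15.4 s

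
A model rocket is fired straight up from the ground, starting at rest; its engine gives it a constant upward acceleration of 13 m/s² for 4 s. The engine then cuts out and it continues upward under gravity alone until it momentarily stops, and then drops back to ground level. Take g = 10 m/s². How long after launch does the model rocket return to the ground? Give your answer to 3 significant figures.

16.1 s

Phase 1 (powered ascent): v₀ = 0 m/s, a = 13 m/s².
v = v₀ + at = 0 + (13)(4) = 52.0 m/s
Δx = v₀t + ½at² = 0·4 + 0.5·13·4² = 104 m

Phase 2 (coasting upward): v₀ = 52.0 m/s, a = -10 m/s².
v = v₀ + at → t = (0 − 52.0) / -10 = 5.20 s
v² = v₀² + 2aΔx → Δx = (0² − 52.0²)/(2·-10) = 135 m

Phase 3 (free fall): v₀ = 0 m/s, a = -10 m/s².
Falls 239 m from rest: t = √(2·239/10) = 6.92 s; v = g·t = 69.2 m/s.
Total time = 4.00 + 5.20 + 6.92 = 16.1 s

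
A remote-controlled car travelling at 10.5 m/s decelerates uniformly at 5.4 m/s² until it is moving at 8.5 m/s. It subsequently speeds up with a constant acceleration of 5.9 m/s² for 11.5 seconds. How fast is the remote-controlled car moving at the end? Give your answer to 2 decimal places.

Phase 1 (decelerating): v₀ = 10.5 m/s, a = -5.4 m/s².
v = v₀ + at → t = (8.5 − 10.5) / -5.4 = 0.370 s
v² = v₀² + 2aΔx → Δx = (8.5² − 10.5²)/(2·-5.4) = 3.52 m

Phase 2 (accelerating): v₀ = 8.50 m/s, a = 5.9 m/s².
v = v₀ + at = 8.50 + (5.9)(11.5) = 76.4 m/s
Δx = v₀t + ½at² = 8.50·11.5 + 0.5·5.9·11.5² = 488 m
Final speed = 76.4 m/s

76.35 m/s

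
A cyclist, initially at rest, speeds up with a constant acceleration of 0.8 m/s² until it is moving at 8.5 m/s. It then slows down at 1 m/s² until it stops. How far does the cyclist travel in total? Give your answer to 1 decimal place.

81.3 m

Phase 1 (accelerating): v₀ = 0 m/s, a = 0.8 m/s².
v = v₀ + at → t = (8.5 − 0) / 0.8 = 10.6 s
v² = v₀² + 2aΔx → Δx = (8.5² − 0²)/(2·0.8) = 45.2 m

Phase 2 (decelerating): v₀ = 8.50 m/s, a = -1 m/s².
v = v₀ + at → t = (0 − 8.50) / -1 = 8.50 s
v² = v₀² + 2aΔx → Δx = (0² − 8.50²)/(2·-1) = 36.1 m
Total distance = 45.2 + 36.1 = 81.3 m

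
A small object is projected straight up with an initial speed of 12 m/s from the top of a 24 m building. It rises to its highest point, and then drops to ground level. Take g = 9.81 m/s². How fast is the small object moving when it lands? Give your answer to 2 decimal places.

24.80 m/s

Phase 1 (rising): v₀ = 12.0 m/s, a = -9.81 m/s².
v = v₀ + at → t = (0 − 12.0) / -9.81 = 1.22 s
v² = v₀² + 2aΔx → Δx = (0² − 12.0²)/(2·-9.81) = 7.34 m

Phase 2 (falling): v₀ = 0 m/s, a = -9.81 m/s².
Falls 31.3 m from rest: t = √(2·31.3/9.81) = 2.53 s; v = g·t = 24.8 m/s.
Final speed = 24.8 m/s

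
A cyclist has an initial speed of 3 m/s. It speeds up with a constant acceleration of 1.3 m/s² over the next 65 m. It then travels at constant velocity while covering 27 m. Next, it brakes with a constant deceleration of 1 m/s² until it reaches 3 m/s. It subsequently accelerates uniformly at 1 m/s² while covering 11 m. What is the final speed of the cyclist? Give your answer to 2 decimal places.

Phase 1 (accelerating): v₀ = 3.00 m/s, a = 1.3 m/s².
v² = v₀² + 2aΔx = 3.00² + 2·1.3·65 = 178 → v = 13.3 m/s
t = (v − v₀)/a = (13.3 − 3.00)/1.3 = 7.96 s

Phase 2 (constant speed): v₀ = 13.3 m/s, a = 0 m/s².
Constant speed: t = d/v = 27/13.3 = 2.02 s

Phase 3 (decelerating): v₀ = 13.3 m/s, a = -1 m/s².
v = v₀ + at → t = (3 − 13.3) / -1 = 10.3 s
v² = v₀² + 2aΔx → Δx = (3² − 13.3²)/(2·-1) = 84.5 m

Phase 4 (accelerating): v₀ = 3.00 m/s, a = 1 m/s².
v² = v₀² + 2aΔx = 3.00² + 2·1·11 = 31.0 → v = 5.57 m/s
t = (v − v₀)/a = (5.57 − 3.00)/1 = 2.57 s
Final speed = 5.57 m/s

5.57 m/s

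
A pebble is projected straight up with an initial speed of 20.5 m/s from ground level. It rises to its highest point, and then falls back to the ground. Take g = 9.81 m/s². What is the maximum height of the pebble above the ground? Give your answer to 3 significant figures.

Phase 1 (rising): v₀ = 20.5 m/s, a = -9.81 m/s².
v = v₀ + at → t = (0 − 20.5) / -9.81 = 2.09 s
v² = v₀² + 2aΔx → Δx = (0² − 20.5²)/(2·-9.81) = 21.4 m
Maximum height = 21.4 m

21.4 m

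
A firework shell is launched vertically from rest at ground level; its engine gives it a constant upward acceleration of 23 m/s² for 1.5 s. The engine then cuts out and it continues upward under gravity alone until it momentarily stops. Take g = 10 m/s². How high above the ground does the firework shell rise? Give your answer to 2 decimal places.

85.39 m

Phase 1 (powered ascent): v₀ = 0 m/s, a = 23 m/s².
v = v₀ + at = 0 + (23)(1.5) = 34.5 m/s
Δx = v₀t + ½at² = 0·1.5 + 0.5·23·1.5² = 25.9 m

Phase 2 (coasting upward): v₀ = 34.5 m/s, a = -10 m/s².
v = v₀ + at → t = (0 − 34.5) / -10 = 3.45 s
v² = v₀² + 2aΔx → Δx = (0² − 34.5²)/(2·-10) = 59.5 m
Maximum height = 25.9 + 59.5 = 85.4 m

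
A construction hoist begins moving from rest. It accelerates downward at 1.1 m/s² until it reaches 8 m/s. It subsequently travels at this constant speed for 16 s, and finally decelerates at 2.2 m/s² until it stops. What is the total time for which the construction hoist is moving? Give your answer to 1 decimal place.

26.9 s

Phase 1 (accelerating): v₀ = 0 m/s, a = 1.1 m/s².
v = v₀ + at → t = (8 − 0) / 1.1 = 7.27 s
v² = v₀² + 2aΔx → Δx = (8² − 0²)/(2·1.1) = 29.1 m

Phase 2 (constant speed): v₀ = 8.00 m/s, a = 0 m/s².
v = v₀ + at = 8.00 + (0)(16) = 8.00 m/s
Δx = v₀t + ½at² = 8.00·16 + 0.5·0·16² = 128 m

Phase 3 (decelerating): v₀ = 8.00 m/s, a = -2.2 m/s².
v = v₀ + at → t = (0 − 8.00) / -2.2 = 3.64 s
v² = v₀² + 2aΔx → Δx = (0² − 8.00²)/(2·-2.2) = 14.5 m
Total time = 7.27 + 16.0 + 3.64 = 26.9 s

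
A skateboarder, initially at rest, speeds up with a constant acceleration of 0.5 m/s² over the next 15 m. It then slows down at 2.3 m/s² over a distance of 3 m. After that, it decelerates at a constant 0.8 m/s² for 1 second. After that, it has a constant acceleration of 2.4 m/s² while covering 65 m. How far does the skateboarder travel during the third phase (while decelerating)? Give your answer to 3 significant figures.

0.695 m

Phase 1 (accelerating): v₀ = 0 m/s, a = 0.5 m/s².
v² = v₀² + 2aΔx = 0² + 2·0.5·15 = 15.0 → v = 3.87 m/s
t = (v − v₀)/a = (3.87 − 0)/0.5 = 7.75 s

Phase 2 (decelerating): v₀ = 3.87 m/s, a = -2.3 m/s².
v² = v₀² + 2aΔx = 3.87² + 2·-2.3·3 = 1.20 → v = 1.10 m/s
t = (v − v₀)/a = (1.10 − 3.87)/-2.3 = 1.21 s

Phase 3 (decelerating): v₀ = 1.10 m/s, a = -0.8 m/s².
v = v₀ + at = 1.10 + (-0.8)(1) = 0.295 m/s
Δx = v₀t + ½at² = 1.10·1 + 0.5·-0.8·1² = 0.695 m
Distance in phase 3 = 0.695 m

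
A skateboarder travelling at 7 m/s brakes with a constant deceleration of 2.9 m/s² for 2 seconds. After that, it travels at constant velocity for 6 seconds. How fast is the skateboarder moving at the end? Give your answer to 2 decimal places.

1.20 m/s

Phase 1 (decelerating): v₀ = 7.00 m/s, a = -2.9 m/s².
v = v₀ + at = 7.00 + (-2.9)(2) = 1.20 m/s
Δx = v₀t + ½at² = 7.00·2 + 0.5·-2.9·2² = 8.20 m

Phase 2 (constant speed): v₀ = 1.20 m/s, a = 0 m/s².
v = v₀ + at = 1.20 + (0)(6) = 1.20 m/s
Δx = v₀t + ½at² = 1.20·6 + 0.5·0·6² = 7.20 m
Final speed = 1.20 m/s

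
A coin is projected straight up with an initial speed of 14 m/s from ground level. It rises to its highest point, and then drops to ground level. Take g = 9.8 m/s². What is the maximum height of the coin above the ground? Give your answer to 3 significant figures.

10.0 m

Phase 1 (rising): v₀ = 14.0 m/s, a = -9.8 m/s².
v = v₀ + at → t = (0 − 14.0) / -9.8 = 1.43 s
v² = v₀² + 2aΔx → Δx = (0² − 14.0²)/(2·-9.8) = 10.0 m
Maximum height = 10.0 m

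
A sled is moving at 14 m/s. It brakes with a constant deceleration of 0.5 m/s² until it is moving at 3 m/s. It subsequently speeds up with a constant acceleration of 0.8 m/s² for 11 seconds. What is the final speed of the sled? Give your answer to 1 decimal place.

Phase 1 (decelerating): v₀ = 14.0 m/s, a = -0.5 m/s².
v = v₀ + at → t = (3 − 14.0) / -0.5 = 22.0 s
v² = v₀² + 2aΔx → Δx = (3² − 14.0²)/(2·-0.5) = 187 m

Phase 2 (accelerating): v₀ = 3.00 m/s, a = 0.8 m/s².
v = v₀ + at = 3.00 + (0.8)(11) = 11.8 m/s
Δx = v₀t + ½at² = 3.00·11 + 0.5·0.8·11² = 81.4 m
Final speed = 11.8 m/s

11.8 m/s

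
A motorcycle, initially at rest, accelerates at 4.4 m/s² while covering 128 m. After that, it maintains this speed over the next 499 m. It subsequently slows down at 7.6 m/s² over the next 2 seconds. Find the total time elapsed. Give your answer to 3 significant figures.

24.5 s

Phase 1 (accelerating): v₀ = 0 m/s, a = 4.4 m/s².
v² = v₀² + 2aΔx = 0² + 2·4.4·128 = 1130 → v = 33.6 m/s
t = (v − v₀)/a = (33.6 − 0)/4.4 = 7.63 s

Phase 2 (constant speed): v₀ = 33.6 m/s, a = 0 m/s².
Constant speed: t = d/v = 499/33.6 = 14.9 s

Phase 3 (decelerating): v₀ = 33.6 m/s, a = -7.6 m/s².
v = v₀ + at = 33.6 + (-7.6)(2) = 18.4 m/s
Δx = v₀t + ½at² = 33.6·2 + 0.5·-7.6·2² = 51.9 m
Total time = 7.63 + 14.9 + 2.00 = 24.5 s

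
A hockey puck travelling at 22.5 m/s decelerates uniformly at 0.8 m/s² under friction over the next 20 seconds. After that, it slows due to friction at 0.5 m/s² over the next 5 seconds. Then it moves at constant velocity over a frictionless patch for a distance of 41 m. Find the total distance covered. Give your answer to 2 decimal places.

Phase 1 (decelerating): v₀ = 22.5 m/s, a = -0.8 m/s².
v = v₀ + at = 22.5 + (-0.8)(20) = 6.50 m/s
Δx = v₀t + ½at² = 22.5·20 + 0.5·-0.8·20² = 290 m

Phase 2 (decelerating): v₀ = 6.50 m/s, a = -0.5 m/s².
v = v₀ + at = 6.50 + (-0.5)(5) = 4.00 m/s
Δx = v₀t + ½at² = 6.50·5 + 0.5·-0.5·5² = 26.2 m

Phase 3 (constant speed): v₀ = 4.00 m/s, a = 0 m/s².
Constant speed: t = d/v = 41/4.00 = 10.2 s
Total distance = 290 + 26.2 + 41.0 = 357 m

357.25 m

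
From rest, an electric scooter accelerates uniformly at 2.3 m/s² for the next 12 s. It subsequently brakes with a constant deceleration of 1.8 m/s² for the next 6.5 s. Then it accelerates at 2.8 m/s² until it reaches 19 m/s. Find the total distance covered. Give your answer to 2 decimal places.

326.29 m

Phase 1 (accelerating): v₀ = 0 m/s, a = 2.3 m/s².
v = v₀ + at = 0 + (2.3)(12) = 27.6 m/s
Δx = v₀t + ½at² = 0·12 + 0.5·2.3·12² = 166 m

Phase 2 (decelerating): v₀ = 27.6 m/s, a = -1.8 m/s².
v = v₀ + at = 27.6 + (-1.8)(6.5) = 15.9 m/s
Δx = v₀t + ½at² = 27.6·6.5 + 0.5·-1.8·6.5² = 141 m

Phase 3 (accelerating): v₀ = 15.9 m/s, a = 2.8 m/s².
v = v₀ + at → t = (19 − 15.9) / 2.8 = 1.11 s
v² = v₀² + 2aΔx → Δx = (19² − 15.9²)/(2·2.8) = 19.3 m
Total distance = 166 + 141 + 19.3 = 326 m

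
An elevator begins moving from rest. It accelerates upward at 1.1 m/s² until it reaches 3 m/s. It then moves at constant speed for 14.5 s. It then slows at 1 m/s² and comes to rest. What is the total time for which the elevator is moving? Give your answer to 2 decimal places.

Phase 1 (accelerating): v₀ = 0 m/s, a = 1.1 m/s².
v = v₀ + at → t = (3 − 0) / 1.1 = 2.73 s
v² = v₀² + 2aΔx → Δx = (3² − 0²)/(2·1.1) = 4.09 m

Phase 2 (constant speed): v₀ = 3.00 m/s, a = 0 m/s².
v = v₀ + at = 3.00 + (0)(14.5) = 3.00 m/s
Δx = v₀t + ½at² = 3.00·14.5 + 0.5·0·14.5² = 43.5 m

Phase 3 (decelerating): v₀ = 3.00 m/s, a = -1 m/s².
v = v₀ + at → t = (0 − 3.00) / -1 = 3.00 s
v² = v₀² + 2aΔx → Δx = (0² − 3.00²)/(2·-1) = 4.50 m
Total time = 2.73 + 14.5 + 3.00 = 20.2 s

20.23 s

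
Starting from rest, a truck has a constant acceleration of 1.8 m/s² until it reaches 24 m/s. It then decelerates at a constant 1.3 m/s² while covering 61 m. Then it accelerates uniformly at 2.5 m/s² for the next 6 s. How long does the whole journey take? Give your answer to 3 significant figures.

Phase 1 (accelerating): v₀ = 0 m/s, a = 1.8 m/s².
v = v₀ + at → t = (24 − 0) / 1.8 = 13.3 s
v² = v₀² + 2aΔx → Δx = (24² − 0²)/(2·1.8) = 160 m

Phase 2 (decelerating): v₀ = 24.0 m/s, a = -1.3 m/s².
v² = v₀² + 2aΔx = 24.0² + 2·-1.3·61 = 417 → v = 20.4 m/s
t = (v − v₀)/a = (20.4 − 24.0)/-1.3 = 2.75 s

Phase 3 (accelerating): v₀ = 20.4 m/s, a = 2.5 m/s².
v = v₀ + at = 20.4 + (2.5)(6) = 35.4 m/s
Δx = v₀t + ½at² = 20.4·6 + 0.5·2.5·6² = 168 m
Total time = 13.3 + 2.75 + 6.00 = 22.1 s

22.1 s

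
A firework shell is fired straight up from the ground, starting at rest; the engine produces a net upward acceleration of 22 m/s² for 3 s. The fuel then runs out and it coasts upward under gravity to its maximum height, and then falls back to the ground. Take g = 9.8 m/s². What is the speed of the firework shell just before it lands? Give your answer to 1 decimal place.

79.3 m/s

Phase 1 (powered ascent): v₀ = 0 m/s, a = 22 m/s².
v = v₀ + at = 0 + (22)(3) = 66.0 m/s
Δx = v₀t + ½at² = 0·3 + 0.5·22·3² = 99.0 m

Phase 2 (coasting upward): v₀ = 66.0 m/s, a = -9.8 m/s².
v = v₀ + at → t = (0 − 66.0) / -9.8 = 6.73 s
v² = v₀² + 2aΔx → Δx = (0² − 66.0²)/(2·-9.8) = 222 m

Phase 3 (free fall): v₀ = 0 m/s, a = -9.8 m/s².
Falls 321 m from rest: t = √(2·321/9.8) = 8.10 s; v = g·t = 79.3 m/s.
Impact speed = 79.3 m/s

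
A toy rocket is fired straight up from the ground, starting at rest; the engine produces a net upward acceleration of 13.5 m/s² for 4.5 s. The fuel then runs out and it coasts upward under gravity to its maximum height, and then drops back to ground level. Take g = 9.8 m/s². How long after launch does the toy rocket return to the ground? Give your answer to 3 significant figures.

18.8 s

Phase 1 (powered ascent): v₀ = 0 m/s, a = 13.5 m/s².
v = v₀ + at = 0 + (13.5)(4.5) = 60.8 m/s
Δx = v₀t + ½at² = 0·4.5 + 0.5·13.5·4.5² = 137 m

Phase 2 (coasting upward): v₀ = 60.8 m/s, a = -9.8 m/s².
v = v₀ + at → t = (0 − 60.8) / -9.8 = 6.20 s
v² = v₀² + 2aΔx → Δx = (0² − 60.8²)/(2·-9.8) = 188 m

Phase 3 (free fall): v₀ = 0 m/s, a = -9.8 m/s².
Falls 325 m from rest: t = √(2·325/9.8) = 8.14 s; v = g·t = 79.8 m/s.
Total time = 4.50 + 6.20 + 8.14 = 18.8 s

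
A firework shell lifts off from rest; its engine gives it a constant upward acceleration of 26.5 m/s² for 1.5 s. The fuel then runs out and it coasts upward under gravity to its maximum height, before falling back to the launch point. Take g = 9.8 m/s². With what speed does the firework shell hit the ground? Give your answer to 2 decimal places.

Phase 1 (powered ascent): v₀ = 0 m/s, a = 26.5 m/s².
v = v₀ + at = 0 + (26.5)(1.5) = 39.8 m/s
Δx = v₀t + ½at² = 0·1.5 + 0.5·26.5·1.5² = 29.8 m

Phase 2 (coasting upward): v₀ = 39.8 m/s, a = -9.8 m/s².
v = v₀ + at → t = (0 − 39.8) / -9.8 = 4.06 s
v² = v₀² + 2aΔx → Δx = (0² − 39.8²)/(2·-9.8) = 80.6 m

Phase 3 (free fall): v₀ = 0 m/s, a = -9.8 m/s².
Falls 110 m from rest: t = √(2·110/9.8) = 4.75 s; v = g·t = 46.5 m/s.
Impact speed = 46.5 m/s

46.52 m/s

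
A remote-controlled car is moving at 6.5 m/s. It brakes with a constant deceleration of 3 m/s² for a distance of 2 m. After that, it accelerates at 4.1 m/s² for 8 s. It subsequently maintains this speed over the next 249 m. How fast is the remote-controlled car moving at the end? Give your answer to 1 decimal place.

Phase 1 (decelerating): v₀ = 6.50 m/s, a = -3 m/s².
v² = v₀² + 2aΔx = 6.50² + 2·-3·2 = 30.2 → v = 5.50 m/s
t = (v − v₀)/a = (5.50 − 6.50)/-3 = 0.333 s

Phase 2 (accelerating): v₀ = 5.50 m/s, a = 4.1 m/s².
v = v₀ + at = 5.50 + (4.1)(8) = 38.3 m/s
Δx = v₀t + ½at² = 5.50·8 + 0.5·4.1·8² = 175 m

Phase 3 (constant speed): v₀ = 38.3 m/s, a = 0 m/s².
Constant speed: t = d/v = 249/38.3 = 6.50 s
Final speed = 38.3 m/s

38.3 m/s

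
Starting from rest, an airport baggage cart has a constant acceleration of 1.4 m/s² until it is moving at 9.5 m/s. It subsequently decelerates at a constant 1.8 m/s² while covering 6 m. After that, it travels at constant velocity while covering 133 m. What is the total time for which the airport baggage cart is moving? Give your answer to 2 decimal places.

23.51 s

Phase 1 (accelerating): v₀ = 0 m/s, a = 1.4 m/s².
v = v₀ + at → t = (9.5 − 0) / 1.4 = 6.79 s
v² = v₀² + 2aΔx → Δx = (9.5² − 0²)/(2·1.4) = 32.2 m

Phase 2 (decelerating): v₀ = 9.50 m/s, a = -1.8 m/s².
v² = v₀² + 2aΔx = 9.50² + 2·-1.8·6 = 68.7 → v = 8.29 m/s
t = (v − v₀)/a = (8.29 − 9.50)/-1.8 = 0.675 s

Phase 3 (constant speed): v₀ = 8.29 m/s, a = 0 m/s².
Constant speed: t = d/v = 133/8.29 = 16.1 s
Total time = 6.79 + 0.675 + 16.1 = 23.5 s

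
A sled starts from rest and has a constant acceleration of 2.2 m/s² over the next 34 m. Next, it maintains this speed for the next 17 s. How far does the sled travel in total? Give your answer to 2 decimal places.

Phase 1 (accelerating): v₀ = 0 m/s, a = 2.2 m/s².
v² = v₀² + 2aΔx = 0² + 2·2.2·34 = 150 → v = 12.2 m/s
t = (v − v₀)/a = (12.2 − 0)/2.2 = 5.56 s

Phase 2 (constant speed): v₀ = 12.2 m/s, a = 0 m/s².
v = v₀ + at = 12.2 + (0)(17) = 12.2 m/s
Δx = v₀t + ½at² = 12.2·17 + 0.5·0·17² = 208 m
Total distance = 34.0 + 208 = 242 m

241.93 m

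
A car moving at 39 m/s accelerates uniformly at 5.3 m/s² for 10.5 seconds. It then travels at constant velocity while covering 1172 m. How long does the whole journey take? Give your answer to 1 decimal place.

Phase 1 (accelerating): v₀ = 39.0 m/s, a = 5.3 m/s².
v = v₀ + at = 39.0 + (5.3)(10.5) = 94.7 m/s
Δx = v₀t + ½at² = 39.0·10.5 + 0.5·5.3·10.5² = 702 m

Phase 2 (constant speed): v₀ = 94.7 m/s, a = 0 m/s².
Constant speed: t = d/v = 1172/94.7 = 12.4 s
Total time = 10.5 + 12.4 = 22.9 s

22.9 s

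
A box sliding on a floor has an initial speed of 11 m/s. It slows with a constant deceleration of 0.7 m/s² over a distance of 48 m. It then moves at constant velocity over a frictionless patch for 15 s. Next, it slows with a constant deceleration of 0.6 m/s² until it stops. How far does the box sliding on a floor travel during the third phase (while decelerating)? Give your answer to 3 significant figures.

Phase 1 (decelerating): v₀ = 11.0 m/s, a = -0.7 m/s².
v² = v₀² + 2aΔx = 11.0² + 2·-0.7·48 = 53.8 → v = 7.33 m/s
t = (v − v₀)/a = (7.33 − 11.0)/-0.7 = 5.24 s

Phase 2 (constant speed): v₀ = 7.33 m/s, a = 0 m/s².
v = v₀ + at = 7.33 + (0)(15) = 7.33 m/s
Δx = v₀t + ½at² = 7.33·15 + 0.5·0·15² = 110 m

Phase 3 (decelerating): v₀ = 7.33 m/s, a = -0.6 m/s².
v = v₀ + at → t = (0 − 7.33) / -0.6 = 12.2 s
v² = v₀² + 2aΔx → Δx = (0² − 7.33²)/(2·-0.6) = 44.8 m
Distance in phase 3 = 44.8 m

44.8 m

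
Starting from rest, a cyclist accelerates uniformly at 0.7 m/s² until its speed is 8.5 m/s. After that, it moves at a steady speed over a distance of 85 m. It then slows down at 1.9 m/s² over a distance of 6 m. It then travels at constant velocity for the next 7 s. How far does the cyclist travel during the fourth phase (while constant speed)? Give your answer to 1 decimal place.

Phase 1 (accelerating): v₀ = 0 m/s, a = 0.7 m/s².
v = v₀ + at → t = (8.5 − 0) / 0.7 = 12.1 s
v² = v₀² + 2aΔx → Δx = (8.5² − 0²)/(2·0.7) = 51.6 m

Phase 2 (constant speed): v₀ = 8.50 m/s, a = 0 m/s².
Constant speed: t = d/v = 85/8.50 = 10.0 s

Phase 3 (decelerating): v₀ = 8.50 m/s, a = -1.9 m/s².
v² = v₀² + 2aΔx = 8.50² + 2·-1.9·6 = 49.5 → v = 7.03 m/s
t = (v − v₀)/a = (7.03 − 8.50)/-1.9 = 0.773 s

Phase 4 (constant speed): v₀ = 7.03 m/s, a = 0 m/s².
v = v₀ + at = 7.03 + (0)(7) = 7.03 m/s
Δx = v₀t + ½at² = 7.03·7 + 0.5·0·7² = 49.2 m
Distance in phase 4 = 49.2 m

49.2 m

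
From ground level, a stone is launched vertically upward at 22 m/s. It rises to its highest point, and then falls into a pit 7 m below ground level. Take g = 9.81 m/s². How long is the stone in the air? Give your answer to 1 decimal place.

4.8 s

Phase 1 (rising): v₀ = 22.0 m/s, a = -9.81 m/s².
v = v₀ + at → t = (0 − 22.0) / -9.81 = 2.24 s
v² = v₀² + 2aΔx → Δx = (0² − 22.0²)/(2·-9.81) = 24.7 m

Phase 2 (falling): v₀ = 0 m/s, a = -9.81 m/s².
Falls 31.7 m from rest: t = √(2·31.7/9.81) = 2.54 s; v = g·t = 24.9 m/s.
Total time = 2.24 + 2.54 = 4.78 s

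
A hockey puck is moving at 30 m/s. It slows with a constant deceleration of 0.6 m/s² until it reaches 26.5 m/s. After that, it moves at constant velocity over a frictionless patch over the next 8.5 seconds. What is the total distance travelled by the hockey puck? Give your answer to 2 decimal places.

390.04 m

Phase 1 (decelerating): v₀ = 30.0 m/s, a = -0.6 m/s².
v = v₀ + at → t = (26.5 − 30.0) / -0.6 = 5.83 s
v² = v₀² + 2aΔx → Δx = (26.5² − 30.0²)/(2·-0.6) = 165 m

Phase 2 (constant speed): v₀ = 26.5 m/s, a = 0 m/s².
v = v₀ + at = 26.5 + (0)(8.5) = 26.5 m/s
Δx = v₀t + ½at² = 26.5·8.5 + 0.5·0·8.5² = 225 m
Total distance = 165 + 225 = 390 m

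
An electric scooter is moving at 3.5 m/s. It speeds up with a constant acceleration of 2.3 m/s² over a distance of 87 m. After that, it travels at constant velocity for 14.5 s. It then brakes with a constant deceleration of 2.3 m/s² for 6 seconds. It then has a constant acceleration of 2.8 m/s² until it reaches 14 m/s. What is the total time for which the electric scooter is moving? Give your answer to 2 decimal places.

30.48 s

Phase 1 (accelerating): v₀ = 3.50 m/s, a = 2.3 m/s².
v² = v₀² + 2aΔx = 3.50² + 2·2.3·87 = 412 → v = 20.3 m/s
t = (v − v₀)/a = (20.3 − 3.50)/2.3 = 7.31 s

Phase 2 (constant speed): v₀ = 20.3 m/s, a = 0 m/s².
v = v₀ + at = 20.3 + (0)(14.5) = 20.3 m/s
Δx = v₀t + ½at² = 20.3·14.5 + 0.5·0·14.5² = 294 m

Phase 3 (decelerating): v₀ = 20.3 m/s, a = -2.3 m/s².
v = v₀ + at = 20.3 + (-2.3)(6) = 6.51 m/s
Δx = v₀t + ½at² = 20.3·6 + 0.5·-2.3·6² = 80.5 m

Phase 4 (accelerating): v₀ = 6.51 m/s, a = 2.8 m/s².
v = v₀ + at → t = (14 − 6.51) / 2.8 = 2.68 s
v² = v₀² + 2aΔx → Δx = (14² − 6.51²)/(2·2.8) = 27.4 m
Total time = 7.31 + 14.5 + 6.00 + 2.68 = 30.5 s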